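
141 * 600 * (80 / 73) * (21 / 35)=4060800 / 73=55627.40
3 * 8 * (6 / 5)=144 / 5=28.80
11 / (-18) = -11 / 18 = -0.61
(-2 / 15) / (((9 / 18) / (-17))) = 68 / 15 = 4.53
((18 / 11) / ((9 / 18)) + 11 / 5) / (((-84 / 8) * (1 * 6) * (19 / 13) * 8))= -559 / 75240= -0.01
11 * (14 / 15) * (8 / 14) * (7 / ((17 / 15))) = 616 / 17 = 36.24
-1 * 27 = -27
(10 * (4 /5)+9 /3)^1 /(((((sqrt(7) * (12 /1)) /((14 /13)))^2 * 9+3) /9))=231 /18259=0.01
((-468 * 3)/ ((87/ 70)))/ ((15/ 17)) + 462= -23730/ 29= -818.28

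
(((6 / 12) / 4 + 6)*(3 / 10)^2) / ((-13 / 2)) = -441 / 5200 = -0.08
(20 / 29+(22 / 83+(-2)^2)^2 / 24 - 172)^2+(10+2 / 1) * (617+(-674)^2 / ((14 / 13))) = 5697737085312006807 / 1117548542908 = 5098424.69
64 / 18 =32 / 9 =3.56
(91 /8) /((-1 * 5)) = -91 /40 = -2.28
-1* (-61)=61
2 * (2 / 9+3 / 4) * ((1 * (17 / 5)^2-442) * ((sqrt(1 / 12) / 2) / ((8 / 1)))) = -25109 * sqrt(3) / 2880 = -15.10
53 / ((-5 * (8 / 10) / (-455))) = 24115 / 4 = 6028.75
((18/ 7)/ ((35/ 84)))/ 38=108/ 665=0.16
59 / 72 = 0.82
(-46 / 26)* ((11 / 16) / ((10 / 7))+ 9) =-34891 / 2080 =-16.77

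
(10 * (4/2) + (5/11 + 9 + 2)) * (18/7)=6228/77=80.88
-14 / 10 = -7 / 5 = -1.40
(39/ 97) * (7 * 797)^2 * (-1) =-1213884399/ 97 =-12514272.15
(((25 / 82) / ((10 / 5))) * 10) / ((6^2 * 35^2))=5 / 144648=0.00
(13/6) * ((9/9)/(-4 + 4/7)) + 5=629/144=4.37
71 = 71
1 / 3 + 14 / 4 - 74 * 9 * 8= -31945 / 6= -5324.17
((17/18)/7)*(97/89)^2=159953/998046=0.16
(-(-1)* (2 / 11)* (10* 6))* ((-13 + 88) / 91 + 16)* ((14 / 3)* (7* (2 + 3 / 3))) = 2572080 / 143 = 17986.57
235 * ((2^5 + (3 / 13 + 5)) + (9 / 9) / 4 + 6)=10217.98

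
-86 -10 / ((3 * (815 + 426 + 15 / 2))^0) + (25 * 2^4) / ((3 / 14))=5312 / 3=1770.67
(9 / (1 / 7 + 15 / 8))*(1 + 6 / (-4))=-252 / 113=-2.23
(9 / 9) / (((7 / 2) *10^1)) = 1 / 35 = 0.03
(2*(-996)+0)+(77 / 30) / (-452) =-27011597 / 13560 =-1992.01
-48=-48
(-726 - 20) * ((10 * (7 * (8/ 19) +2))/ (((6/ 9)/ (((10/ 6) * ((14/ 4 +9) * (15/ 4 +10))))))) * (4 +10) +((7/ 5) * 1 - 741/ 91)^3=-180864015756489/ 814625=-222021194.73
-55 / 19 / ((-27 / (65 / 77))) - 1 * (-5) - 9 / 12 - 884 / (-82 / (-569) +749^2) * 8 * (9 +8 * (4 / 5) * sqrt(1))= 10562022141709 / 2547293014980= 4.15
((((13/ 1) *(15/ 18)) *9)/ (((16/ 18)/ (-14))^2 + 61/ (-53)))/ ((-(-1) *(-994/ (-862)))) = -2525636295/ 34259062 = -73.72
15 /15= 1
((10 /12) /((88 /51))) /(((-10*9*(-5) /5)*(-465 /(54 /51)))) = -1 /81840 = -0.00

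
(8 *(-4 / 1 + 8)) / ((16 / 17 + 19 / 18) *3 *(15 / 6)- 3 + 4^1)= 6528 / 3259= 2.00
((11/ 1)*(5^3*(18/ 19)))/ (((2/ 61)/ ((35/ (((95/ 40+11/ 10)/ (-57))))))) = -3170475000/ 139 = -22809172.66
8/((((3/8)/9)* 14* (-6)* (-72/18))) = 4/7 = 0.57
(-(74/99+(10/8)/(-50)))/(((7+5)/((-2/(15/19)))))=54359/356400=0.15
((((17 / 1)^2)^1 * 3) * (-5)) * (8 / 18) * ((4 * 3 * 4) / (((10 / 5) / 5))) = -231200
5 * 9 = 45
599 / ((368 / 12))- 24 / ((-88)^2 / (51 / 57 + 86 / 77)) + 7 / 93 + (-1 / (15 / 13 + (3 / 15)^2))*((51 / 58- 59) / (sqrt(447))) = 1095575*sqrt(447) / 10059288 + 59377641959 / 3029217576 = 21.90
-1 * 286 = -286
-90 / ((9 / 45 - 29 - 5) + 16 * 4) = -450 / 151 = -2.98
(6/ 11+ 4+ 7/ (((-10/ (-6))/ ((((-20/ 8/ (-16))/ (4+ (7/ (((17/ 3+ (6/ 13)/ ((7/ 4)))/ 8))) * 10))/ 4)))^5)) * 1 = 176547654615067502996648017948891214789/ 38840484015314850613474326811926069248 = 4.55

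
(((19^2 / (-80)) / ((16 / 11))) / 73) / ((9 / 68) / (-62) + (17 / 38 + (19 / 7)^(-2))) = -755470837 / 10327677920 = -0.07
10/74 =5/37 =0.14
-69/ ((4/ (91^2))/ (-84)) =11999169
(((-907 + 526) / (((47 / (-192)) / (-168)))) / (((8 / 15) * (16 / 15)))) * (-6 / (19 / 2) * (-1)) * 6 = -1741763.05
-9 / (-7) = 9 / 7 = 1.29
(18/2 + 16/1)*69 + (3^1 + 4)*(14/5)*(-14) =7253/5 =1450.60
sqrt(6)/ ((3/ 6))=2*sqrt(6)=4.90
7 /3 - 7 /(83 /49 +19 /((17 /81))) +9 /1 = 2594455 /230466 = 11.26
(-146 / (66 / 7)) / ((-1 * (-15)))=-511 / 495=-1.03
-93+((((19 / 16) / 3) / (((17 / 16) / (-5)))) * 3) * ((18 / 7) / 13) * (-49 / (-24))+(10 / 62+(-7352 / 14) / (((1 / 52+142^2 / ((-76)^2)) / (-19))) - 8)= 2739.37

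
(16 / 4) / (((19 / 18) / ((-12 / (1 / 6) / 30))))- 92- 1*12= -10744 / 95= -113.09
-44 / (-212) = 11 / 53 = 0.21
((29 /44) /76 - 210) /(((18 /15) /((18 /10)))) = -2106633 /6688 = -314.99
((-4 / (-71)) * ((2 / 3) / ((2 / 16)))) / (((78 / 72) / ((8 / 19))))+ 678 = 11892134 / 17537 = 678.12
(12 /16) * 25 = 75 /4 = 18.75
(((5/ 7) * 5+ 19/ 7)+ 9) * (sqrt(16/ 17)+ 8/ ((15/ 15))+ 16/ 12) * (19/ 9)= 8132 * sqrt(17)/ 1071+ 8132/ 27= 332.49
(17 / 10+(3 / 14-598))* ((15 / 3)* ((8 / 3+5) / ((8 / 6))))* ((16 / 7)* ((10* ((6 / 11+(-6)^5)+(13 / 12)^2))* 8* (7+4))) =118181635927780 / 441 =267985568997.23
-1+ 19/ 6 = 13/ 6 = 2.17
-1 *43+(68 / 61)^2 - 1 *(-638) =2218619 / 3721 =596.24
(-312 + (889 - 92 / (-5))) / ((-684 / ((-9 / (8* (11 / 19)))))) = 2977 / 1760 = 1.69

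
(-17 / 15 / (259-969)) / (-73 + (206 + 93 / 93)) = 17 / 1427100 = 0.00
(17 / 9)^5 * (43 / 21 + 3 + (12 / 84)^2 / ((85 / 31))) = 5275436923 / 43401015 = 121.55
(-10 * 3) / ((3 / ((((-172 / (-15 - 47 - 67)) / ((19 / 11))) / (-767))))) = 0.01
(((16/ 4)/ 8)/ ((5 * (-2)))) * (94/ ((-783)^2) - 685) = 419965871/ 12261780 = 34.25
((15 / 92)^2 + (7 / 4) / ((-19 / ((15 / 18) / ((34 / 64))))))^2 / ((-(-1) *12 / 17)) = 0.02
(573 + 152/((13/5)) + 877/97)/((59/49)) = 39576026/74399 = 531.94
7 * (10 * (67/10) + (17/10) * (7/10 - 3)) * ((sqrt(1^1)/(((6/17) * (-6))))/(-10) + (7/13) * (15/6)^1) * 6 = 95995641/26000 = 3692.14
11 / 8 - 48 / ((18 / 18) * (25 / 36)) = -13549 / 200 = -67.74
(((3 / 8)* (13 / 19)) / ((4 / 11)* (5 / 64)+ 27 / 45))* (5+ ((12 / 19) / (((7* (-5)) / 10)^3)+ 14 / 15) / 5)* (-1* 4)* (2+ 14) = -46376350592 / 342370595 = -135.46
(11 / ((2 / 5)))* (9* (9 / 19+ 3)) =16335 / 19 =859.74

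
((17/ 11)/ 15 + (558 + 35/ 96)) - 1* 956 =-699657/ 1760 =-397.53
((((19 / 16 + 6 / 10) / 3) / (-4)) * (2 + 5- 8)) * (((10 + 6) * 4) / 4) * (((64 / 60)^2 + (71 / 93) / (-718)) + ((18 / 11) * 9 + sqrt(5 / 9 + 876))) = 11361012689 / 300483000 + 1001 * sqrt(161) / 180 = 108.37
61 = 61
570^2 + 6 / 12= 649801 / 2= 324900.50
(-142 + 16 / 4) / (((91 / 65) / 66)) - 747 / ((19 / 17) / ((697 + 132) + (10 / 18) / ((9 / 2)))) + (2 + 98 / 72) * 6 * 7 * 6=-559818.65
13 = 13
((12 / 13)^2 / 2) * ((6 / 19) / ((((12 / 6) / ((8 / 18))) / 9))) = 0.27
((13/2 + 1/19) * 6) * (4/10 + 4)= 16434/95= 172.99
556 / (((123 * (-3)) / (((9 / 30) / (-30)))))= 139 / 9225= 0.02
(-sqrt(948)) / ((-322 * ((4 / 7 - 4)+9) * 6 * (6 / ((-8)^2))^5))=16777216 * sqrt(237) / 653913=394.98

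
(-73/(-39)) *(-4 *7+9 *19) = 803/3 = 267.67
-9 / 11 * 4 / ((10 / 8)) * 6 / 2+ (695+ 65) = 752.15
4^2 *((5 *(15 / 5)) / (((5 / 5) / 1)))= 240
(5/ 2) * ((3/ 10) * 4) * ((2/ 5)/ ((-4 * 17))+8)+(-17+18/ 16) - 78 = -47527/ 680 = -69.89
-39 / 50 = -0.78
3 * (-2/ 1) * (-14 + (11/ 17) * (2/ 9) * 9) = 1296/ 17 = 76.24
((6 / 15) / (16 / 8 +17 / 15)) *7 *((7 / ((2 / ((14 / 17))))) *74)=152292 / 799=190.60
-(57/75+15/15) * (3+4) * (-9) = 2772/25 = 110.88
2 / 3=0.67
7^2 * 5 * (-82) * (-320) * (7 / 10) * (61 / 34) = 137254880 / 17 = 8073816.47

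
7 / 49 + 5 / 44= 79 / 308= 0.26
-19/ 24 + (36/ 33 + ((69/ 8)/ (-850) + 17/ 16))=151649/ 112200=1.35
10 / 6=5 / 3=1.67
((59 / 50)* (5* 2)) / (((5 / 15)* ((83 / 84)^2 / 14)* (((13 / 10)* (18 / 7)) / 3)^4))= 194356148000 / 590270187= 329.27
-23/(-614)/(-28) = -23/17192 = -0.00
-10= -10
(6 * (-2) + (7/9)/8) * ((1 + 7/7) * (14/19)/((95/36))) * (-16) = 191968/1805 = 106.35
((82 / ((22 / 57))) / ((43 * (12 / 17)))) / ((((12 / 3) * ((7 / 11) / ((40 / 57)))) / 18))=10455 / 301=34.73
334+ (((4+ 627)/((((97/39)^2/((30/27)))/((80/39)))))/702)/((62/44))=7896636466/23625999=334.24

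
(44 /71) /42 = 22 /1491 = 0.01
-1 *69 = -69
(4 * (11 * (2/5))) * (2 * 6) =1056/5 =211.20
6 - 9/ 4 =15/ 4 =3.75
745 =745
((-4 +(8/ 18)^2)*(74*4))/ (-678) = 1.66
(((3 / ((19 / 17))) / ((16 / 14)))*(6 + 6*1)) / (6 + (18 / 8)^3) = 1.62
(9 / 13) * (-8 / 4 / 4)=-9 / 26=-0.35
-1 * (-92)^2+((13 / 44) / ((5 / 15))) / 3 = -372403 / 44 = -8463.70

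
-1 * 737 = -737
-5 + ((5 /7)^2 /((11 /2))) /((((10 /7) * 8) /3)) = -3065 /616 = -4.98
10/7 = 1.43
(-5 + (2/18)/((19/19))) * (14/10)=-308/45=-6.84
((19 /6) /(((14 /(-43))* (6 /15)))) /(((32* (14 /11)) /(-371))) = 2381555 /10752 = 221.50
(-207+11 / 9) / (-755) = 1852 / 6795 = 0.27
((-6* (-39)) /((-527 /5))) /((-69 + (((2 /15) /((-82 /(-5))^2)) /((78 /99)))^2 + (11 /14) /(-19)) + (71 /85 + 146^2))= -0.00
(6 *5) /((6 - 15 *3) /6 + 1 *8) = 20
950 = 950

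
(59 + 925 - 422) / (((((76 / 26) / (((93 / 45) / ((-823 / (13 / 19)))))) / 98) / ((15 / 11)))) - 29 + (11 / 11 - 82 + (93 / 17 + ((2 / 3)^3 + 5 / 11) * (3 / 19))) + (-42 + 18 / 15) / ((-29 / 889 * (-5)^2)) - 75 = -314532225821131 / 1812588265125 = -173.53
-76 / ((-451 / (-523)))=-39748 / 451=-88.13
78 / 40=39 / 20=1.95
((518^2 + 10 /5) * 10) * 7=18782820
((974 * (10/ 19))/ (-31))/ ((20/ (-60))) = 29220/ 589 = 49.61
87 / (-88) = -87 / 88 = -0.99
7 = 7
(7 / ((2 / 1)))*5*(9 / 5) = 63 / 2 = 31.50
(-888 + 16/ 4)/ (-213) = 884/ 213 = 4.15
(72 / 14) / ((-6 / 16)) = -96 / 7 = -13.71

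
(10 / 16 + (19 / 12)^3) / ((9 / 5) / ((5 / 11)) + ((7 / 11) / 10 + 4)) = 2183225 / 3812832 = 0.57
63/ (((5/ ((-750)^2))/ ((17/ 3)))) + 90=40162590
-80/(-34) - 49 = -793/17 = -46.65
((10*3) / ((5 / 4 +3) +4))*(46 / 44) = 460 / 121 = 3.80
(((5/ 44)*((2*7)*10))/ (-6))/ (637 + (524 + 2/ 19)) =-3325/ 1456026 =-0.00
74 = 74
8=8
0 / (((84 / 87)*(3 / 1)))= 0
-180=-180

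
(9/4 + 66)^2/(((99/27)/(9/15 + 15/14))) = 3737097/1760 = 2123.35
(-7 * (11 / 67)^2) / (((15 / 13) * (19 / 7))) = -77077 / 1279365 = -0.06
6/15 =2/5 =0.40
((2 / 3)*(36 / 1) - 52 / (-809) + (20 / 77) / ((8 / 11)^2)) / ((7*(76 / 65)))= 144619215 / 48203456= 3.00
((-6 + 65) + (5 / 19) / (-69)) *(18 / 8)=58008 / 437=132.74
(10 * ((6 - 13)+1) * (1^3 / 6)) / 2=-5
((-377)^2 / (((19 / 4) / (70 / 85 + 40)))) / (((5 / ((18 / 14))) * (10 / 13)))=23081181084 / 56525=408335.80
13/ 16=0.81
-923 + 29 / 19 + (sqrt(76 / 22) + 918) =-66 / 19 + sqrt(418) / 11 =-1.62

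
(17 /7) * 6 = 102 /7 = 14.57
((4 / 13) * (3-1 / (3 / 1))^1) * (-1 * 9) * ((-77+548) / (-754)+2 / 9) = 43696 / 14703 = 2.97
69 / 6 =23 / 2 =11.50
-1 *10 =-10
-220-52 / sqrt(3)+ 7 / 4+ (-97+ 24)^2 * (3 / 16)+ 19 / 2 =12647 / 16-52 * sqrt(3) / 3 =760.42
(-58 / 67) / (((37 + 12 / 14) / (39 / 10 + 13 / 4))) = -29029 / 177550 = -0.16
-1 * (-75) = 75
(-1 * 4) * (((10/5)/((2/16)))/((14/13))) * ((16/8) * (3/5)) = -2496/35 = -71.31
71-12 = 59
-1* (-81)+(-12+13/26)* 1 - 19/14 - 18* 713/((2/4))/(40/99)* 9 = -571686.56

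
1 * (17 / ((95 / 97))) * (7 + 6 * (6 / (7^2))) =134.26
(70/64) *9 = 315/32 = 9.84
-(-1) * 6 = 6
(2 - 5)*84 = -252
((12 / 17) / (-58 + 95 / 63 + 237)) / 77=0.00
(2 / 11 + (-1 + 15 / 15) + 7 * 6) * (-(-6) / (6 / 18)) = 8352 / 11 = 759.27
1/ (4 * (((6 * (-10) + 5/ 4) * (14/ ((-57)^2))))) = -3249/ 3290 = -0.99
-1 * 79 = -79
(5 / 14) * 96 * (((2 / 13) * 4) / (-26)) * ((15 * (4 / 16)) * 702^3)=-7369315200 / 7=-1052759314.29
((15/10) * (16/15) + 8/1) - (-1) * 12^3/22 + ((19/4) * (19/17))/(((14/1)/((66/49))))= 113729967/1282820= 88.66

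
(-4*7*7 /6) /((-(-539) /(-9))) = 6 /11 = 0.55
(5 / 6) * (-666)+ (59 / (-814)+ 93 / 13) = -5798075 / 10582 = -547.92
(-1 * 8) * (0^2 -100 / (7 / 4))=3200 / 7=457.14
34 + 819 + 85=938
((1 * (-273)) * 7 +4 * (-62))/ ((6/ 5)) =-10795/ 6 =-1799.17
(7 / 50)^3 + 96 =12000343 / 125000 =96.00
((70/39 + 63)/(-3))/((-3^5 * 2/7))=17689/56862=0.31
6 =6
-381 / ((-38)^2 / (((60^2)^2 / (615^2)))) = -5486400 / 606841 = -9.04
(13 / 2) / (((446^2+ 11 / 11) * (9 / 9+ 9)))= 13 / 3978340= 0.00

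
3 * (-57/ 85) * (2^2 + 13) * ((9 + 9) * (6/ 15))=-246.24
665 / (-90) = -133 / 18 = -7.39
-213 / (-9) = 71 / 3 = 23.67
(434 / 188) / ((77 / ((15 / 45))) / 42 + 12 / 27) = 1953 / 5029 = 0.39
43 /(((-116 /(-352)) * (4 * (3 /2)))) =1892 /87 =21.75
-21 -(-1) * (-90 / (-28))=-17.79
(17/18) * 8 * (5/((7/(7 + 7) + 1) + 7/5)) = 3400/261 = 13.03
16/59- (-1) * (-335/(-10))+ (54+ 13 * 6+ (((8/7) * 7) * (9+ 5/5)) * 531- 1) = 5032083/118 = 42644.77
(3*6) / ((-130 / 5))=-9 / 13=-0.69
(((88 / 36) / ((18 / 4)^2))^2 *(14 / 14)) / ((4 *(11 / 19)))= 0.01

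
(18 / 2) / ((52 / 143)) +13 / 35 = 3517 / 140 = 25.12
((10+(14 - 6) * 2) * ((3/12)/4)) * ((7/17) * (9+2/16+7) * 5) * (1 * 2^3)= 58695/136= 431.58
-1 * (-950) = 950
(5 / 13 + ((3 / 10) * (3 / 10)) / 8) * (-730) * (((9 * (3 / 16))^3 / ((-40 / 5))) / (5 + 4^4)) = 657283167 / 988282880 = 0.67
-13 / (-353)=13 / 353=0.04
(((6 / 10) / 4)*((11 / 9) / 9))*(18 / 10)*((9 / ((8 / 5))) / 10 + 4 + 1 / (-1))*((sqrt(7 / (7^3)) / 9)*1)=0.00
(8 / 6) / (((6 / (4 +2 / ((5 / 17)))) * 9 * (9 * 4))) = 1 / 135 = 0.01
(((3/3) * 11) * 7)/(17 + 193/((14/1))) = 1078/431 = 2.50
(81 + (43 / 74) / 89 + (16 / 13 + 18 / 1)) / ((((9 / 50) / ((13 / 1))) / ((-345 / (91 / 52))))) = -98694345500 / 69153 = -1427188.20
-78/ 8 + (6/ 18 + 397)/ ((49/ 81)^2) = 10333977/ 9604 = 1076.01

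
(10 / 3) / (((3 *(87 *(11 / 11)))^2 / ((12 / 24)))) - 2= -408721 / 204363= -2.00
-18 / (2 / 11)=-99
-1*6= -6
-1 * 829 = -829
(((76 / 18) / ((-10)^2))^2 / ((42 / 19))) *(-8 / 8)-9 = -76551859 / 8505000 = -9.00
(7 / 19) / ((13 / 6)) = 42 / 247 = 0.17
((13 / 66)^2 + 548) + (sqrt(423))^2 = 4229845 / 4356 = 971.04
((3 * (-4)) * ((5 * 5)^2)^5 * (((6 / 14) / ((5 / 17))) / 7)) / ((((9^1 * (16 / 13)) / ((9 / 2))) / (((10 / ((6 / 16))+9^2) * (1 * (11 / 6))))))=-14976749420166015625 / 784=-19102996709395428.09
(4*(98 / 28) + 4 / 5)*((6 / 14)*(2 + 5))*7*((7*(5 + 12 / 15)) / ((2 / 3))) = 473193 / 25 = 18927.72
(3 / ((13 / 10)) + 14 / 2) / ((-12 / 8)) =-242 / 39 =-6.21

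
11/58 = 0.19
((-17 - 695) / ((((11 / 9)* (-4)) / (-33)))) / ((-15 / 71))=113742 / 5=22748.40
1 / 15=0.07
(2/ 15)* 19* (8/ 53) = 304/ 795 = 0.38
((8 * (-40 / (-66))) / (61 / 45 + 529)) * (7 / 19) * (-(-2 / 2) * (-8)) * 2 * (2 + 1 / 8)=-285600 / 2493997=-0.11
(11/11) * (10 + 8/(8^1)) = 11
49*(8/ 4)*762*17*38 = 48240696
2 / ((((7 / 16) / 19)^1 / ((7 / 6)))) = 304 / 3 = 101.33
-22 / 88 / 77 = -1 / 308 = -0.00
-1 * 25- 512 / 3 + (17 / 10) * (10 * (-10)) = -1097 / 3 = -365.67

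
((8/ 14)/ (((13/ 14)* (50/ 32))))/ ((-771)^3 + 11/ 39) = -192/ 223428080225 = -0.00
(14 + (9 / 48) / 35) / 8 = 7843 / 4480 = 1.75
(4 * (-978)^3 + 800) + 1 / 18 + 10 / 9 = -3741764606.83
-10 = -10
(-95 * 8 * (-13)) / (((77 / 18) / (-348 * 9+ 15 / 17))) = -860567760 / 119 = -7231661.85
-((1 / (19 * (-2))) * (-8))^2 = -16 / 361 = -0.04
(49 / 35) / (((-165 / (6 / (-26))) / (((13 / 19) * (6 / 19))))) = 42 / 99275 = 0.00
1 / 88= 0.01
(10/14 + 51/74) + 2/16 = 3167/2072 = 1.53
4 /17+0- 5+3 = -30 /17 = -1.76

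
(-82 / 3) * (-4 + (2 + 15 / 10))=41 / 3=13.67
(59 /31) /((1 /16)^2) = 15104 /31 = 487.23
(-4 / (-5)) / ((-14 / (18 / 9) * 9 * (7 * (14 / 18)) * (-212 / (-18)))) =-18 / 90895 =-0.00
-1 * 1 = -1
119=119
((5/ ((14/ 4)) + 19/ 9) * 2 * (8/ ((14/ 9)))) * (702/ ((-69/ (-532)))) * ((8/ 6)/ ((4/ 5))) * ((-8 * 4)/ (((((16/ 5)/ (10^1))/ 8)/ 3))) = -126906624000/ 161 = -788239900.62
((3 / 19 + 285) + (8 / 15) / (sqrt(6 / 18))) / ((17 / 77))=616 * sqrt(3) / 255 + 417186 / 323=1295.78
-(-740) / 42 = 370 / 21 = 17.62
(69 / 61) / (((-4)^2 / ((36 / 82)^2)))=5589 / 410164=0.01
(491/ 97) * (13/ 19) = 3.46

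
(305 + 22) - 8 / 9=2935 / 9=326.11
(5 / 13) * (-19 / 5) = -19 / 13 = -1.46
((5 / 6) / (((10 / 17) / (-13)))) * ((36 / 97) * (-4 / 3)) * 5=4420 / 97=45.57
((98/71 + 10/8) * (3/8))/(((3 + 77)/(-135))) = -60507/36352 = -1.66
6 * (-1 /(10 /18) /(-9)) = 6 /5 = 1.20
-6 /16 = -3 /8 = -0.38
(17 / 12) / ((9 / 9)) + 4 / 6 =25 / 12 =2.08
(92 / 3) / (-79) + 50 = 11758 / 237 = 49.61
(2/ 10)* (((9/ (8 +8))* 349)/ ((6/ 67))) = 70149/ 160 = 438.43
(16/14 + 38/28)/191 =5/382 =0.01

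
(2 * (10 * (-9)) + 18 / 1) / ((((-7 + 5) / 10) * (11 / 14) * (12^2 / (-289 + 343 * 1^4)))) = 8505 / 22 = 386.59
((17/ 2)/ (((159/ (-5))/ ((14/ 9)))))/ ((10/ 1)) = -119/ 2862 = -0.04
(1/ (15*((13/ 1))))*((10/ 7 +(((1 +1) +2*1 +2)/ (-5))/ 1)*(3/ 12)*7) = 2/ 975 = 0.00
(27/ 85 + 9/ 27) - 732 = -186494/ 255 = -731.35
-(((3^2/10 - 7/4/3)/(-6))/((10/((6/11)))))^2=-361/43560000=-0.00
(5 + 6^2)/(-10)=-41/10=-4.10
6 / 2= 3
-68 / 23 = -2.96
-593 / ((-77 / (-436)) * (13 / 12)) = -3102576 / 1001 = -3099.48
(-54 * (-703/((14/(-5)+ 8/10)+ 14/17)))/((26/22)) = -3549447/130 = -27303.44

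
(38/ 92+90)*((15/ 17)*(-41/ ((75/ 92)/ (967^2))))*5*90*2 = -57402158828760/ 17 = -3376597578162.35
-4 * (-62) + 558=806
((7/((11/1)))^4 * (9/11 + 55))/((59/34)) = 50123276/9502009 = 5.28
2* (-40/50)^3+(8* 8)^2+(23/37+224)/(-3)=55778917/13875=4020.10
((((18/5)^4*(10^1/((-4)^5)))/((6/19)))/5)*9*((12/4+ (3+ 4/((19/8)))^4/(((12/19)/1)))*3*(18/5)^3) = -180765134118531/180500000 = -1001468.89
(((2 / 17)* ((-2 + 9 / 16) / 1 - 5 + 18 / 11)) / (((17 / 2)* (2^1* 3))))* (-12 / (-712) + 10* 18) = -820495 / 411536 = -1.99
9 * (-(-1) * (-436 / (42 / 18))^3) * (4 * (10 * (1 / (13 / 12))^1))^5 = -4029591731526057.05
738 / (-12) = -123 / 2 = -61.50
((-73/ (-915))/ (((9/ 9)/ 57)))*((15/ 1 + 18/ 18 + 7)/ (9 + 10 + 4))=1387/ 305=4.55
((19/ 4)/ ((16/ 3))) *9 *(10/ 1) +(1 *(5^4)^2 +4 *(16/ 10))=62513849/ 160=390711.56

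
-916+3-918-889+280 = -2440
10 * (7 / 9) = 70 / 9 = 7.78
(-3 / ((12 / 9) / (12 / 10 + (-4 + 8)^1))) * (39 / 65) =-351 / 50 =-7.02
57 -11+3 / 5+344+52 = 2213 / 5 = 442.60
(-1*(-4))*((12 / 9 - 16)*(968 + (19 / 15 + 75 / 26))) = -33364232 / 585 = -57032.88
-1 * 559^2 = -312481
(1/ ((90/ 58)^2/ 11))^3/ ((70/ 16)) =6333678722008/ 290631796875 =21.79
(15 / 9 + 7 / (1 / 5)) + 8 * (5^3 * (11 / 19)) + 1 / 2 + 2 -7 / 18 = 105631 / 171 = 617.73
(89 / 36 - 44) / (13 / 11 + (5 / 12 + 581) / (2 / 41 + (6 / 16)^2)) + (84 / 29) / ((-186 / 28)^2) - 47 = -52718106113563 / 1122907000508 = -46.95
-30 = -30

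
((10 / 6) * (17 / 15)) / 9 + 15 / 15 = 98 / 81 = 1.21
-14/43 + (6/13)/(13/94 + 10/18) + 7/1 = 2408365/328133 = 7.34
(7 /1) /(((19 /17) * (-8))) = -119 /152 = -0.78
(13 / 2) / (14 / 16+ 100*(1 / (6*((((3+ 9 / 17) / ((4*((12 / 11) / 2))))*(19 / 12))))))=10868 / 12343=0.88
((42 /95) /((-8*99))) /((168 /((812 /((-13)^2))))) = -203 /12715560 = -0.00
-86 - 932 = -1018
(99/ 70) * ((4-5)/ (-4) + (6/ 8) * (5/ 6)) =99/ 80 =1.24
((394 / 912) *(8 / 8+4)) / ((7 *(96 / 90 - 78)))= -0.00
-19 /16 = -1.19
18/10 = 9/5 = 1.80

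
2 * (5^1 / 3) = 10 / 3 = 3.33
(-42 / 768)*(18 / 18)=-7 / 128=-0.05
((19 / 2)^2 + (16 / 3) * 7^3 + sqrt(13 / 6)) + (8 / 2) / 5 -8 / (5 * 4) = sqrt(78) / 6 + 115199 / 60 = 1921.46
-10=-10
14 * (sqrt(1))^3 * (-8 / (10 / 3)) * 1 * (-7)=1176 / 5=235.20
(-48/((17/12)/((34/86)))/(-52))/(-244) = -36/34099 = -0.00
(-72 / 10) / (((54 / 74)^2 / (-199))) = 1089724 / 405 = 2690.68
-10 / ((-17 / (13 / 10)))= 0.76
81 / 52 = 1.56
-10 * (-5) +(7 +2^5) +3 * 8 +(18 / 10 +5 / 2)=1173 / 10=117.30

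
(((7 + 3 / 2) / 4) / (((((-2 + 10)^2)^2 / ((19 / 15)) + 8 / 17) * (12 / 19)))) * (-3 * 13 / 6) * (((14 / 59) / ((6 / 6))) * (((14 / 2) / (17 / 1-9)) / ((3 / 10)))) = -332287865 / 71001547776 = -0.00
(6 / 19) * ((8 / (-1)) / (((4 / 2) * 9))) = -8 / 57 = -0.14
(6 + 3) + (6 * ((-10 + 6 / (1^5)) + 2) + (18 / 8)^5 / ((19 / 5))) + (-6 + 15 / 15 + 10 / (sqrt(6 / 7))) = 139597 / 19456 + 5 * sqrt(42) / 3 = 17.98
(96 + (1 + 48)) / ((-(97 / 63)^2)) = -575505 / 9409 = -61.17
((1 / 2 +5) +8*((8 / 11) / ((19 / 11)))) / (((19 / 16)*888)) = 337 / 40071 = 0.01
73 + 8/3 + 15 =272/3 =90.67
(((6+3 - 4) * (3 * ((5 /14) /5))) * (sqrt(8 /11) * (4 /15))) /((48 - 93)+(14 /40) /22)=-160 * sqrt(22) /138551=-0.01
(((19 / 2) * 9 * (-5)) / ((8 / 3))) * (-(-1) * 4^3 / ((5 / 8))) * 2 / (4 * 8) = -1026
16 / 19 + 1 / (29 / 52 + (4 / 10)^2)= 39628 / 17727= 2.24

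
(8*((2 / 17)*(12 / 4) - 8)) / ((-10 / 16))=97.88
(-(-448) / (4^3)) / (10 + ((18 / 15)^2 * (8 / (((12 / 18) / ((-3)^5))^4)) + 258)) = 175 / 5083731663358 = 0.00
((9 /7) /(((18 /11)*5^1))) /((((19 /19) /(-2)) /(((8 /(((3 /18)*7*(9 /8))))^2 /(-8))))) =22528 /15435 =1.46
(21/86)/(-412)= -21/35432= -0.00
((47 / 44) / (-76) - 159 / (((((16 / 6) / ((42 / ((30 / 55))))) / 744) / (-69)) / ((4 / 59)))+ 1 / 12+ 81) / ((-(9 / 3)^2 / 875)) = -8275589020157375 / 5326992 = -1553520076.65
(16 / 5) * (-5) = -16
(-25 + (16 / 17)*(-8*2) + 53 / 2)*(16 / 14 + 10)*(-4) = 71916 / 119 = 604.34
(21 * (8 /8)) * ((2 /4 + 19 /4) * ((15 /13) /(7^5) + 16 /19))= 31465269 /338884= 92.85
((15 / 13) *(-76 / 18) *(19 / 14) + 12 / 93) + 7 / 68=-6.38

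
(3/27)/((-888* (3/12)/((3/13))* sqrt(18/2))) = -1/25974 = -0.00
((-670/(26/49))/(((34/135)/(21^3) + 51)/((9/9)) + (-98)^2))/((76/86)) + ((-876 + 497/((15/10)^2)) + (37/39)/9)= -105481873467995419/161003250875142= -655.15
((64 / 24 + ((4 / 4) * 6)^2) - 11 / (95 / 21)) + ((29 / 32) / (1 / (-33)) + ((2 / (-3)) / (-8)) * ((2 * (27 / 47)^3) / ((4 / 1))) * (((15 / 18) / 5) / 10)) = 6.33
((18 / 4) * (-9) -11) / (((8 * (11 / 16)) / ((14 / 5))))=-1442 / 55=-26.22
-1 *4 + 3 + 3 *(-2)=-7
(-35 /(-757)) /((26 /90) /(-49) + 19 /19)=77175 /1659344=0.05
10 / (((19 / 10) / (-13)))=-1300 / 19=-68.42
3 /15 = 1 /5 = 0.20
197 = 197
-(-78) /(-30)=-13 /5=-2.60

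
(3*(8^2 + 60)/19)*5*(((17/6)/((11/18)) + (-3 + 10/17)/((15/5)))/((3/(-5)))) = -6665000/10659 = -625.29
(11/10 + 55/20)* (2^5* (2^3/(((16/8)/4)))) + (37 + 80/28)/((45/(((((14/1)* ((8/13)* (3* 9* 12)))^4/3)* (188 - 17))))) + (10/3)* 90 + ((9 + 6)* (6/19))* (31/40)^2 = 53226047344836707864389/17365088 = 3065118204113719.89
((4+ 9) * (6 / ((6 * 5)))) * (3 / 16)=39 / 80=0.49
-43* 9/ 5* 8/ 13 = -3096/ 65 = -47.63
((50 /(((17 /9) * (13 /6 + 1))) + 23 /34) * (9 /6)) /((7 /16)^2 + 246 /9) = 3362112 /6827897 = 0.49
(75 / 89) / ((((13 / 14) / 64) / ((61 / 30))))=136640 / 1157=118.10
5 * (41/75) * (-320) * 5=-4373.33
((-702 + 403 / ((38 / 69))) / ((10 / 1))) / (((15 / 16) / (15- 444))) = -646932 / 475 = -1361.96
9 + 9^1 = 18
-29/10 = -2.90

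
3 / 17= 0.18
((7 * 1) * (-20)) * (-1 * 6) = 840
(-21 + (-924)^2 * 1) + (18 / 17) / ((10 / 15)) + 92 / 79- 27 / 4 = 4586350387 / 5372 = 853751.00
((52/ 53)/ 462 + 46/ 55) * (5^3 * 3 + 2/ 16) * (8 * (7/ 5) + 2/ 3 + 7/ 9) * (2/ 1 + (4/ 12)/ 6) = 202681610024/ 24792075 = 8175.26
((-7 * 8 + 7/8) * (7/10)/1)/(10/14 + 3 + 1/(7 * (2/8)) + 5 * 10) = -21609/30400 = -0.71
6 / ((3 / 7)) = 14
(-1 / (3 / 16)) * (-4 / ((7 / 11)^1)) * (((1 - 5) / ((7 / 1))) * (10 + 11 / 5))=-171776 / 735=-233.71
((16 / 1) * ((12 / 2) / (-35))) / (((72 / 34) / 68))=-88.08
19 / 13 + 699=9106 / 13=700.46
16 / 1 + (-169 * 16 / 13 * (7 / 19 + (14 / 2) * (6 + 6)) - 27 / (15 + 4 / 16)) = -20322372 / 1159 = -17534.40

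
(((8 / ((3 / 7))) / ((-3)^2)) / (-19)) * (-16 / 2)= 448 / 513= 0.87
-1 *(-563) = 563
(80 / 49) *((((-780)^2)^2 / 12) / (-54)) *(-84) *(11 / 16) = 377005200000 / 7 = 53857885714.29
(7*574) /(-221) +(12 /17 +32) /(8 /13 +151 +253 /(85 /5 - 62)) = -169466464 /9437363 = -17.96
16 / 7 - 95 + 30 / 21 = -639 / 7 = -91.29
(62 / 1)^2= 3844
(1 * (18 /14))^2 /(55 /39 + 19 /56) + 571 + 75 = 17303834 /26747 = 646.94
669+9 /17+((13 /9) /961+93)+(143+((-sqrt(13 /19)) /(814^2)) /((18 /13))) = 133142927 /147033-13* sqrt(247) /226607832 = 905.53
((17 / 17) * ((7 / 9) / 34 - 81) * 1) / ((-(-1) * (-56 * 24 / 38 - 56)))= 470801 / 531216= 0.89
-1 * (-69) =69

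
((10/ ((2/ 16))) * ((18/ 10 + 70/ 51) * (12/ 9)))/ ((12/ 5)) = 64720/ 459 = 141.00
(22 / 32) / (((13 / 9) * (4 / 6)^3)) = 2673 / 1664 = 1.61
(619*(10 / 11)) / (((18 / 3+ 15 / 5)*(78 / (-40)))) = -123800 / 3861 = -32.06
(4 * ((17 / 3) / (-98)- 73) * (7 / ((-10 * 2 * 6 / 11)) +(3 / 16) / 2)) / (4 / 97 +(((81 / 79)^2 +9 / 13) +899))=44456889741277 / 250103001531600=0.18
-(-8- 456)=464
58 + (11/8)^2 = 3833/64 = 59.89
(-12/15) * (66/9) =-5.87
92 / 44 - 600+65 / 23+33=-142207 / 253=-562.08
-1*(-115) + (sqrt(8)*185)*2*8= 115 + 5920*sqrt(2)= 8487.14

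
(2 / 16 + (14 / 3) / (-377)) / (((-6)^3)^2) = 1019 / 422143488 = 0.00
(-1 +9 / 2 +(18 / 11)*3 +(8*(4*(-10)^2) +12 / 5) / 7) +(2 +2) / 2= 360279 / 770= 467.89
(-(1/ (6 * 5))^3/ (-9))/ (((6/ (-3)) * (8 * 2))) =-1/ 7776000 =-0.00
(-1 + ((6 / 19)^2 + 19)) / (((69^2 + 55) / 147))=68607 / 124184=0.55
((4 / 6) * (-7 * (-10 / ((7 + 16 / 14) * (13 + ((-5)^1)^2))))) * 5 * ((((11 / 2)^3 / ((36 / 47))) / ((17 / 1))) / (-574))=-10947475 / 652191264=-0.02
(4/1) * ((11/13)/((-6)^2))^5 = 161051/5612666971392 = 0.00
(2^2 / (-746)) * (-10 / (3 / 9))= 60 / 373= 0.16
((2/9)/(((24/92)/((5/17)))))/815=23/74817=0.00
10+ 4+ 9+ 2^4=39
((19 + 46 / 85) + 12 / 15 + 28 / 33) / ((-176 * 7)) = -0.02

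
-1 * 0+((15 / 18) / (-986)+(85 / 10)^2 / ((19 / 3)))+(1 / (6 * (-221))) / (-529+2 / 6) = 11.41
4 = 4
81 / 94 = 0.86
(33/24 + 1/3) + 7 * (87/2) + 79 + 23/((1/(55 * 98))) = 2984525/24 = 124355.21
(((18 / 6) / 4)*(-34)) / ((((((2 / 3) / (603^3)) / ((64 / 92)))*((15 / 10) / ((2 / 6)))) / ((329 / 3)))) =-3270133540296 / 23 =-142179719143.30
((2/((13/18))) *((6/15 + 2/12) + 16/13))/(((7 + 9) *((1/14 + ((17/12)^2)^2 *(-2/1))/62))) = -1182861792/489646235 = -2.42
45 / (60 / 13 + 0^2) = 39 / 4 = 9.75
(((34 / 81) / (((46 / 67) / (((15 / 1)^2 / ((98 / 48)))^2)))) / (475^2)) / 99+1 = 219363429 / 219290533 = 1.00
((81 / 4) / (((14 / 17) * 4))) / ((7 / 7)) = 1377 / 224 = 6.15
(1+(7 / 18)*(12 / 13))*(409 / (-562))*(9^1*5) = -325155 / 7306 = -44.51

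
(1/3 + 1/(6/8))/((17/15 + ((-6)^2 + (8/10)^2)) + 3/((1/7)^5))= 0.00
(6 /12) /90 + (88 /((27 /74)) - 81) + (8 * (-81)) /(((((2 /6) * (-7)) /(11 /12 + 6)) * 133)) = 87795133 /502740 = 174.63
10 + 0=10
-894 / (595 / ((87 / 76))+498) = -38889 / 44273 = -0.88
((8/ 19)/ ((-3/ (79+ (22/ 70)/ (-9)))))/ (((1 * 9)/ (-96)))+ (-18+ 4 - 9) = 5128849/ 53865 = 95.22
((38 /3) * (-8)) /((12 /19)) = -1444 /9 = -160.44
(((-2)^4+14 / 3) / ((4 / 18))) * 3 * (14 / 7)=558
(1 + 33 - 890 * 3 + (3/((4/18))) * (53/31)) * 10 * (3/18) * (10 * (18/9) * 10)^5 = -129600800000000000/93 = -1393556989247311.83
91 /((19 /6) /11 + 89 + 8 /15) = 30030 /29641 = 1.01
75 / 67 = 1.12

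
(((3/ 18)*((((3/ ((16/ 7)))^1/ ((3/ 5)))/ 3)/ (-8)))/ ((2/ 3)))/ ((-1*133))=5/ 29184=0.00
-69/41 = -1.68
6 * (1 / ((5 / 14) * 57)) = 28 / 95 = 0.29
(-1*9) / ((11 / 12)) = -108 / 11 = -9.82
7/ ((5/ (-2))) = -14/ 5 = -2.80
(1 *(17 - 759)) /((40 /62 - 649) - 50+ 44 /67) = 220162 /207017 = 1.06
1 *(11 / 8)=11 / 8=1.38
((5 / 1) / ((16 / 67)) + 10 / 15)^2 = 1075369 / 2304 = 466.74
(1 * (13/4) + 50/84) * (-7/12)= -323/144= -2.24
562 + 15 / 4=2263 / 4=565.75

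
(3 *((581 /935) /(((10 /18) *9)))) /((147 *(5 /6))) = 498 /163625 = 0.00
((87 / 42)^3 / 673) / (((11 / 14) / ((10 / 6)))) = 121945 / 4352964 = 0.03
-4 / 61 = -0.07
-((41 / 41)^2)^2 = -1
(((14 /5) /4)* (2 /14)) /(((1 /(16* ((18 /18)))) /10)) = 16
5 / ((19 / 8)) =2.11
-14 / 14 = -1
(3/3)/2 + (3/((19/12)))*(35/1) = 2539/38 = 66.82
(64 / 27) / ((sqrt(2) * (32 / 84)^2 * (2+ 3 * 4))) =7 * sqrt(2) / 12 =0.82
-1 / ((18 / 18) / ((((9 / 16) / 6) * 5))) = -15 / 32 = -0.47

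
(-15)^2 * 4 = 900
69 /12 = 23 /4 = 5.75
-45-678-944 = -1667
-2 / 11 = -0.18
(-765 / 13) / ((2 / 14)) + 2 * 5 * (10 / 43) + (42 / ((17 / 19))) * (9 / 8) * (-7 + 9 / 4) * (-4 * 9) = 327690479 / 38012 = 8620.71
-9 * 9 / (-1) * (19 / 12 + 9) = 3429 / 4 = 857.25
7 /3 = 2.33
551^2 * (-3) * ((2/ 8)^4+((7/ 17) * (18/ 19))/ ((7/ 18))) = -3991570179/ 4352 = -917180.65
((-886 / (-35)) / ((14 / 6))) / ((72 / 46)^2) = 234347 / 52920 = 4.43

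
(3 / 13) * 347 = 1041 / 13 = 80.08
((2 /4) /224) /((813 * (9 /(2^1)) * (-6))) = -1 /9834048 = -0.00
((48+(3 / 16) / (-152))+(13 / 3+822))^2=40693261282129 / 53231616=764456.62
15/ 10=3/ 2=1.50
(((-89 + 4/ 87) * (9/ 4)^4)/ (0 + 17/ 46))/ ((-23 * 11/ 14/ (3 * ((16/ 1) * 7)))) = 2488003371/ 21692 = 114696.82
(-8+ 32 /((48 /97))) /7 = 8.10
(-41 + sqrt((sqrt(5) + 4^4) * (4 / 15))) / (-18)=41 / 18- sqrt(15 * sqrt(5) + 3840) / 135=1.82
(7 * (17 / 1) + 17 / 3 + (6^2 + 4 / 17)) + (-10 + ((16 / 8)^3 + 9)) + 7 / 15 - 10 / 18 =128377 / 765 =167.81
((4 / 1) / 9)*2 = 0.89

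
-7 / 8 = -0.88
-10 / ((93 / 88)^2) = -77440 / 8649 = -8.95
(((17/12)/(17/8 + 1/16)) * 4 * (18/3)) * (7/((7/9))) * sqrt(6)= 4896 * sqrt(6)/35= 342.65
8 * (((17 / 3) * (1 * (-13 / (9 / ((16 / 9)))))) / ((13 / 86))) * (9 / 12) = -46784 / 81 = -577.58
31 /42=0.74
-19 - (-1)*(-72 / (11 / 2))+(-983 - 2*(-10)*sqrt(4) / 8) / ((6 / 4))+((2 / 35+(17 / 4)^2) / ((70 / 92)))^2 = -123567397229 / 1056440000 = -116.97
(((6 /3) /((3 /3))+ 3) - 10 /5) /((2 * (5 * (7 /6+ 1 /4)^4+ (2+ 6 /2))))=31104 /521285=0.06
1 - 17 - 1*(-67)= 51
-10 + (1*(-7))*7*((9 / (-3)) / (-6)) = -69 / 2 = -34.50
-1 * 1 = -1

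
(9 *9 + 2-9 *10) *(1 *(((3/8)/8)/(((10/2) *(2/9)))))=-189/640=-0.30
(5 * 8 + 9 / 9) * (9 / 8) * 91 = 33579 / 8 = 4197.38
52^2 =2704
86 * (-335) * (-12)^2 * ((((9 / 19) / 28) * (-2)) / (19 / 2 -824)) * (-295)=50839.06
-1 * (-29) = 29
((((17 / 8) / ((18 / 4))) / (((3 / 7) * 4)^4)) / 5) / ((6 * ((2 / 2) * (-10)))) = -0.00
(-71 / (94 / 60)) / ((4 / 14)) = -7455 / 47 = -158.62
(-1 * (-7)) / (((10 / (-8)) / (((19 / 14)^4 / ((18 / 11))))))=-1433531 / 123480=-11.61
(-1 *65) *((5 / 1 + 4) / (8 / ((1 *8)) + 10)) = -53.18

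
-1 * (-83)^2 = -6889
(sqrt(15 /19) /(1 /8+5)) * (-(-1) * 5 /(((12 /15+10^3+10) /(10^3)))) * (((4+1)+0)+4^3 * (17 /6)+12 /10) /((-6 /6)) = -56260000 * sqrt(285) /5905599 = -160.83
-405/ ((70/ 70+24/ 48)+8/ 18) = -1458/ 7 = -208.29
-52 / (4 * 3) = -13 / 3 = -4.33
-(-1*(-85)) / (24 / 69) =-1955 / 8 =-244.38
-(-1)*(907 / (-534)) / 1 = -907 / 534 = -1.70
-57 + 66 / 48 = -445 / 8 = -55.62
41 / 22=1.86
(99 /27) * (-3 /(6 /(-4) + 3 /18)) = 33 /4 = 8.25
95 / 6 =15.83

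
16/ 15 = 1.07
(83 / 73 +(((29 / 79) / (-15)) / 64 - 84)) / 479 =-458758277 / 2651897280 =-0.17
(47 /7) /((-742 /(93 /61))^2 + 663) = 406503 /14380680517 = 0.00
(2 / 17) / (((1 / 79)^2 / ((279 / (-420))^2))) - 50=45648409 / 166600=274.00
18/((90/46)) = 46/5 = 9.20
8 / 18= 4 / 9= 0.44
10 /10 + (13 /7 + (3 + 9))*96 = 9319 /7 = 1331.29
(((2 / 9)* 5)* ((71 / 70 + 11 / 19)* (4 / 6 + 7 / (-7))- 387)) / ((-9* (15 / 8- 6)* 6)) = -6184996 / 3199581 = -1.93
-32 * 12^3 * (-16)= 884736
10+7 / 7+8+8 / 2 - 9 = 14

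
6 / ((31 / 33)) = 198 / 31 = 6.39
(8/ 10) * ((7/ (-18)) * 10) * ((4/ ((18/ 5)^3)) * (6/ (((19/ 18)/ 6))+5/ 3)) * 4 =-14273000/ 373977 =-38.17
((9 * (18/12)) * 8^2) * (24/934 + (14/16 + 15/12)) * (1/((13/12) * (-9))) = -1157040/6071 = -190.58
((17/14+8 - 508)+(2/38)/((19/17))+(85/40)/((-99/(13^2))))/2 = -1005427571/4002768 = -251.18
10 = 10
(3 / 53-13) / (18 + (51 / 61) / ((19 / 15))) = -795074 / 1146231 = -0.69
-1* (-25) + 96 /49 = 1321 /49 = 26.96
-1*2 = -2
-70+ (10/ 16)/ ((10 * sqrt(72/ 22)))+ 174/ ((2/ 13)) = sqrt(11)/ 96+ 1061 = 1061.03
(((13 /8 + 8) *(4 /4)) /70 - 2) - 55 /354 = -28573 /14160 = -2.02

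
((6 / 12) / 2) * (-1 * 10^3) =-250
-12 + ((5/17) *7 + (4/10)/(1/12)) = -437/85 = -5.14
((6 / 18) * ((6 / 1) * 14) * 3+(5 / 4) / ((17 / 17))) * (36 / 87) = 1023 / 29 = 35.28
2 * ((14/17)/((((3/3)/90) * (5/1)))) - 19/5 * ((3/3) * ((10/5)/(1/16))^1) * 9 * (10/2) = -92520/17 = -5442.35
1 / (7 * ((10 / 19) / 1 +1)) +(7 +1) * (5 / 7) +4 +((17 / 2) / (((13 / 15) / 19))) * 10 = 4943558 / 2639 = 1873.27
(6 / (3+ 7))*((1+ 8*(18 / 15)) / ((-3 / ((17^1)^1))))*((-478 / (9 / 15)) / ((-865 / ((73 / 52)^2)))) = -65.42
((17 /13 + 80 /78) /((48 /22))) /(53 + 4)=77 /4104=0.02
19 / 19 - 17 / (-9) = 26 / 9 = 2.89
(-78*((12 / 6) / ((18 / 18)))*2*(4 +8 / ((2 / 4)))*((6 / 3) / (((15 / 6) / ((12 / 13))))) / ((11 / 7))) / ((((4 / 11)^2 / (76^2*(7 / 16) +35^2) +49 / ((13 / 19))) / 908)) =-654762780672 / 17611115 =-37178.95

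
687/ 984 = 229/ 328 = 0.70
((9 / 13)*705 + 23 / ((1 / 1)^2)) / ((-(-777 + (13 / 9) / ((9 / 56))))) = 538164 / 808717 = 0.67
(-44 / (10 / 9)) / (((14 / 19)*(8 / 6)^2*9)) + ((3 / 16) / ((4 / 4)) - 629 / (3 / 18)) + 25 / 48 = -3776.65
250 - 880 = -630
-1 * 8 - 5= -13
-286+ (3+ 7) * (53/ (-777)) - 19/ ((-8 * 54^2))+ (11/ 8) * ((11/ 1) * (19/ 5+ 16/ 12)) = -6315037039/ 30209760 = -209.04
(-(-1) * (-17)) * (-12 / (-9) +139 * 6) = -42602 / 3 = -14200.67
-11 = -11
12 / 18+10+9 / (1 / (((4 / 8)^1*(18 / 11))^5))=6747955 / 483153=13.97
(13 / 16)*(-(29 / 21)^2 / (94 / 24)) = -10933 / 27636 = -0.40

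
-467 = -467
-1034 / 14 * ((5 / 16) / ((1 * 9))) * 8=-2585 / 126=-20.52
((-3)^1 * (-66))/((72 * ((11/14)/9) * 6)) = 21/4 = 5.25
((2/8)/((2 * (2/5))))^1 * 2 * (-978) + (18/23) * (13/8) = -28059/46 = -609.98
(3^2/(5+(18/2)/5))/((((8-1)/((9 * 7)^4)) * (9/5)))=1654722.79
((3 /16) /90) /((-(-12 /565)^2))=-63845 /13824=-4.62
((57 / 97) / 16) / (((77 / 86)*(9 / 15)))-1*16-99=-6867395 / 59752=-114.93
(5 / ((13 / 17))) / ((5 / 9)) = 11.77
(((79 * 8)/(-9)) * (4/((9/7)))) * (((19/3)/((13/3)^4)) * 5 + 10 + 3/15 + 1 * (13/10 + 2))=-254388848/85683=-2968.95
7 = 7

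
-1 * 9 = -9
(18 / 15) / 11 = 6 / 55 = 0.11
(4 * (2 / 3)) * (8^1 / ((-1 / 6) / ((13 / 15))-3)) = -1664 / 249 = -6.68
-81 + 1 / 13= -1052 / 13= -80.92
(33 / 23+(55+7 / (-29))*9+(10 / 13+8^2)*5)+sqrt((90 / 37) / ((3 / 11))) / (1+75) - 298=sqrt(12210) / 2812+4509861 / 8671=520.15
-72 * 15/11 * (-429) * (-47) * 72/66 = -23755680/11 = -2159607.27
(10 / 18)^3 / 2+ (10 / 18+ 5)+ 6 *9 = 86957 / 1458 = 59.64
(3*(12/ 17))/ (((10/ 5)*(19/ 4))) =72/ 323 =0.22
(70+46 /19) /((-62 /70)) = -48160 /589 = -81.77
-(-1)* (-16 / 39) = -16 / 39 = -0.41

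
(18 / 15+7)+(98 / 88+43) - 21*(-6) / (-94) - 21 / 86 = 50.73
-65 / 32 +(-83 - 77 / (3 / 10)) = -32803 / 96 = -341.70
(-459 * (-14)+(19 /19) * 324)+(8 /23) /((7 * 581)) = 631401758 /93541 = 6750.00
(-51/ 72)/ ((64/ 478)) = -4063/ 768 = -5.29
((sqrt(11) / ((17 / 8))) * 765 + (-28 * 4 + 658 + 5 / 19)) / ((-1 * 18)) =-20 * sqrt(11)-10379 / 342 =-96.68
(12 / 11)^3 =1728 / 1331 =1.30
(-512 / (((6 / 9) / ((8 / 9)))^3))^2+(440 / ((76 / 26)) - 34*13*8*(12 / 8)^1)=20329713892 / 13851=1467743.40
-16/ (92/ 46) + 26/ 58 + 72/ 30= -747/ 145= -5.15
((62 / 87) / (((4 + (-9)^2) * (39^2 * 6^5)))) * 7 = 217 / 43731426960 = 0.00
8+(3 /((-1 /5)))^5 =-759367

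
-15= -15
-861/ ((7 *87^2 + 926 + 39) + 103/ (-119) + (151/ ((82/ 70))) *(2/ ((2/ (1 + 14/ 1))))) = -1400273/ 90880598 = -0.02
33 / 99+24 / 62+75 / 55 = 2.08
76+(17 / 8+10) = 705 / 8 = 88.12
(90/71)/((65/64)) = 1152/923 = 1.25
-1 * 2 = -2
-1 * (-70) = 70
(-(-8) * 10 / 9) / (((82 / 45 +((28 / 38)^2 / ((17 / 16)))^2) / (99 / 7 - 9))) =271171936800 / 12358147823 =21.94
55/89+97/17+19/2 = 47883/3026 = 15.82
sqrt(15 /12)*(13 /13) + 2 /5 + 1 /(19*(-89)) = 3377 /8455 + sqrt(5) /2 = 1.52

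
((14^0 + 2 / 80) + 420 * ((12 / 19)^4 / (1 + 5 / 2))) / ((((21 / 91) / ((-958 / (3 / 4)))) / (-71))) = 46367445249437 / 5864445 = 7906535.96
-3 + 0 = -3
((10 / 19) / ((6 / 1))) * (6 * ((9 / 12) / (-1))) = -15 / 38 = -0.39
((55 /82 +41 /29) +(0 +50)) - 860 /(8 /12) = -2943763 /2378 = -1237.92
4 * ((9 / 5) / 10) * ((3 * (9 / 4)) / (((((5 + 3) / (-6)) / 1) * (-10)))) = 729 / 2000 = 0.36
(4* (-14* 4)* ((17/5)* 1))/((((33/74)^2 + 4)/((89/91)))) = -265126016/1494545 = -177.40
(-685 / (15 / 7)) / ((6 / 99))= -10549 / 2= -5274.50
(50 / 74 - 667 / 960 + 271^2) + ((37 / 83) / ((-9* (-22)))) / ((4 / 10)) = 7145020700299 / 97289280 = 73440.99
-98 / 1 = -98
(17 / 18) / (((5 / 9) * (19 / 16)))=136 / 95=1.43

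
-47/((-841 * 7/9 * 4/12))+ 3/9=9694/17661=0.55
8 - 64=-56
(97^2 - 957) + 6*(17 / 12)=16921 / 2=8460.50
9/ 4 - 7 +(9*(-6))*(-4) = 845/ 4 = 211.25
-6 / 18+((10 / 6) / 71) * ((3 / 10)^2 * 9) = -1339 / 4260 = -0.31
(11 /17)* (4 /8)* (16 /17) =88 /289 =0.30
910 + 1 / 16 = 14561 / 16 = 910.06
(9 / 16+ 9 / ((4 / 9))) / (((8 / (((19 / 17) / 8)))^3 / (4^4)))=2284047 / 80494592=0.03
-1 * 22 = -22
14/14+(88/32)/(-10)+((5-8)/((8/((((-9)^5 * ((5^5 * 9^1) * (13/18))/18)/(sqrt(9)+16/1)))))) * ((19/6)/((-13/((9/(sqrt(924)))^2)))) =-2767850419/98560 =-28082.90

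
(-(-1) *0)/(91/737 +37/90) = 0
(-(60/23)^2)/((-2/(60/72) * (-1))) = -1500/529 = -2.84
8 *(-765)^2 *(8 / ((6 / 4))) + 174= 24969774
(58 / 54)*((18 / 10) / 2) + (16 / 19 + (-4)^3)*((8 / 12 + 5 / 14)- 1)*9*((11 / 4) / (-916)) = 460189 / 456855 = 1.01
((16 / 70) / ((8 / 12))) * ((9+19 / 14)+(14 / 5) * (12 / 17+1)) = 108054 / 20825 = 5.19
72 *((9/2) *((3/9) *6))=648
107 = 107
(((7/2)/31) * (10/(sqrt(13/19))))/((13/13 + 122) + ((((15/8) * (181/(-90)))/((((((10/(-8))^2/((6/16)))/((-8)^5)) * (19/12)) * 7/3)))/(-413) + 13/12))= 576754500 * sqrt(247)/694956409979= 0.01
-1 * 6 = -6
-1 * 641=-641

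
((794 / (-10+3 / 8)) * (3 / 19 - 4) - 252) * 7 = 95020 / 209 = 454.64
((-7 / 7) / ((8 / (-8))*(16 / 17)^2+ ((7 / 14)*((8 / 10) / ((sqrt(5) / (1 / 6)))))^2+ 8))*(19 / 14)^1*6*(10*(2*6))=-2223855000 / 16193023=-137.33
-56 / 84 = -2 / 3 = -0.67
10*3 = 30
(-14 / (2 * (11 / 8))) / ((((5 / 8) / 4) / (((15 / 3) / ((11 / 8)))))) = -14336 / 121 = -118.48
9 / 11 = 0.82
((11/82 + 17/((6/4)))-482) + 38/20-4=-290669/615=-472.63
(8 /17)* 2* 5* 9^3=58320 /17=3430.59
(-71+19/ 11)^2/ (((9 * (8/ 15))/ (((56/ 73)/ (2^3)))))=1693545/ 17666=95.86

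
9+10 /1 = 19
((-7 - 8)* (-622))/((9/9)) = 9330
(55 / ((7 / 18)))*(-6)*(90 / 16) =-66825 / 14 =-4773.21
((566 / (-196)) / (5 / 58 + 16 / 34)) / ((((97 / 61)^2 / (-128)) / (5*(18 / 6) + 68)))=90417241216 / 4149369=21790.60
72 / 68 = 18 / 17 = 1.06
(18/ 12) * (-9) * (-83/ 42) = 747/ 28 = 26.68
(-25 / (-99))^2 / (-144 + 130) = -625 / 137214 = -0.00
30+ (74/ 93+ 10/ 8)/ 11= 30.19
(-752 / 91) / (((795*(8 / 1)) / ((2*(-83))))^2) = -323783 / 57514275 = -0.01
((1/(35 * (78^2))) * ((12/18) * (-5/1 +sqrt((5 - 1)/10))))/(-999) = 1/63818118 - sqrt(10)/1595452950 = 0.00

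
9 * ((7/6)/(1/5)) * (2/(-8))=-13.12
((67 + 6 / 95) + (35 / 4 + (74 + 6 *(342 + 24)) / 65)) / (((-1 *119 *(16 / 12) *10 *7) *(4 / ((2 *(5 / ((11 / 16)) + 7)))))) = -257654427 / 3621217600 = -0.07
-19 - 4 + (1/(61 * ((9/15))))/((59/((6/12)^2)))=-993319/43188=-23.00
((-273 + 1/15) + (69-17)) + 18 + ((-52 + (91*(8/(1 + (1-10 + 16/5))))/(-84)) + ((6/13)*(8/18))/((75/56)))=-328867/1300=-252.97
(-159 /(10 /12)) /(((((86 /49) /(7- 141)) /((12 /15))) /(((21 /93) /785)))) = 87695496 /26160125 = 3.35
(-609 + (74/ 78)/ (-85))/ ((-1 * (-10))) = -1009436/ 16575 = -60.90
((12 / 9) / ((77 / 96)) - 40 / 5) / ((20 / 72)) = -8784 / 385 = -22.82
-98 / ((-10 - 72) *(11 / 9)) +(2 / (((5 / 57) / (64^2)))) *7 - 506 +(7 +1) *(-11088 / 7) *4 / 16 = 1465859543 / 2255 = 650048.58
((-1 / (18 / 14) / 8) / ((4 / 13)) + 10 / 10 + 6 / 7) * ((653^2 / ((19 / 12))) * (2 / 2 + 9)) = 6624263815 / 1596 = 4150541.24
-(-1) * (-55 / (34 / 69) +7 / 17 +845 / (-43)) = -191313 / 1462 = -130.86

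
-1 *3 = -3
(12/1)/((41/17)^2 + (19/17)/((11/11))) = 289/167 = 1.73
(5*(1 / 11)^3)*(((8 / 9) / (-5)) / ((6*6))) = -2 / 107811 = -0.00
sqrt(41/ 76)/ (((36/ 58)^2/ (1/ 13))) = 841* sqrt(779)/ 160056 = 0.15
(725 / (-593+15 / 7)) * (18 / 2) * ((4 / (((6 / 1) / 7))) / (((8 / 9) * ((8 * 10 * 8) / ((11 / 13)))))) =-191835 / 2502656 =-0.08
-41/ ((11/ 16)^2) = -10496/ 121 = -86.74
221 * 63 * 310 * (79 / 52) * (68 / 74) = 6025532.84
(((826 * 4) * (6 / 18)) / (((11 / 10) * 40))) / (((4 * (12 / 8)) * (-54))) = -413 / 5346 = -0.08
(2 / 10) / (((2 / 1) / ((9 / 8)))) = 9 / 80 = 0.11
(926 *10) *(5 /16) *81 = 937575 /4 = 234393.75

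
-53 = -53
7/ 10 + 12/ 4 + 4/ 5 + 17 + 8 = 59/ 2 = 29.50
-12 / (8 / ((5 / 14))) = -15 / 28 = -0.54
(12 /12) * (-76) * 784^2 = -46713856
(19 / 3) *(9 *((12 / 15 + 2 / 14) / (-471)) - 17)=-1776766 / 16485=-107.78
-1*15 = -15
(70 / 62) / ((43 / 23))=805 / 1333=0.60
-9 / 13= -0.69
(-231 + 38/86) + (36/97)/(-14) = -6732380/29197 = -230.58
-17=-17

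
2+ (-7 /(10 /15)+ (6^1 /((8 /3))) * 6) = 5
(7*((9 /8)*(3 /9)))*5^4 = 13125 /8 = 1640.62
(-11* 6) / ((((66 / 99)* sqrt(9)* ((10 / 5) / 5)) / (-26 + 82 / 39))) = 25630 / 13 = 1971.54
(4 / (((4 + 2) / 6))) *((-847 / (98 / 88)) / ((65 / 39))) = -63888 / 35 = -1825.37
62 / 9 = 6.89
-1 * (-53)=53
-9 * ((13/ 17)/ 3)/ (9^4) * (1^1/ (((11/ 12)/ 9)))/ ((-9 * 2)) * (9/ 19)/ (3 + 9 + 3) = 26/ 4316895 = 0.00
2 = 2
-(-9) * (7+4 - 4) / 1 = 63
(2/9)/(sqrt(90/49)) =7 *sqrt(10)/135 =0.16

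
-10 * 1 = -10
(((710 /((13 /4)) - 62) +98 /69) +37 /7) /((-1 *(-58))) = 1024529 /364182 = 2.81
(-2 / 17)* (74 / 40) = -37 / 170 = -0.22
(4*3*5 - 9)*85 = 4335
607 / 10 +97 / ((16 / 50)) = 14553 / 40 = 363.82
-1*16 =-16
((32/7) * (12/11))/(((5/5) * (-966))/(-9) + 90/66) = 1152/25109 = 0.05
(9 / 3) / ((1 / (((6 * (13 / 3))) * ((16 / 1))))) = 1248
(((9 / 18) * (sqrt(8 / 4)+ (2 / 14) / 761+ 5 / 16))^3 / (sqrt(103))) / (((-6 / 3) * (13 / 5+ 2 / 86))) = -3581860235965 * sqrt(206) / 6752143603580928 -253821627605493925 * sqrt(103) / 575498703620409655296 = -0.01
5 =5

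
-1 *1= -1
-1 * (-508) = 508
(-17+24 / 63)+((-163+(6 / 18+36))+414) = 1895 / 7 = 270.71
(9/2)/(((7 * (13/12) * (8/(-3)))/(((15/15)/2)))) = -81/728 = -0.11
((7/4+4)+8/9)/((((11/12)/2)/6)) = 956/11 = 86.91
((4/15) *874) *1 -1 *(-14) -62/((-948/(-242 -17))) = 181801/790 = 230.13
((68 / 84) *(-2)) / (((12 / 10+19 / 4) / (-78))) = 1040 / 49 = 21.22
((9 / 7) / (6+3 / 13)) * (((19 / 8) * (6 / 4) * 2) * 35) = 1235 / 24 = 51.46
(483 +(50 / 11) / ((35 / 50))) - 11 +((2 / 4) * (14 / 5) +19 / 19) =185144 / 385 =480.89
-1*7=-7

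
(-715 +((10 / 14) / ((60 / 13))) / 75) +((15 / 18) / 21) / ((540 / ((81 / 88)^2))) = -69765488581 / 97574400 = -715.00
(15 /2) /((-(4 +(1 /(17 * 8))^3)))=-3773184 /2012365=-1.87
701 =701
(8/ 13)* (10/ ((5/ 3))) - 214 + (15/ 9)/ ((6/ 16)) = -24086/ 117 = -205.86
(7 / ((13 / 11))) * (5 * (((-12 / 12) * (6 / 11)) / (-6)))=35 / 13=2.69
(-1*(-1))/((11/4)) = 4/11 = 0.36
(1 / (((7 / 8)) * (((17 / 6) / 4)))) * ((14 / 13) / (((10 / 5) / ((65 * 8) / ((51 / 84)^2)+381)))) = 99415488 / 63869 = 1556.55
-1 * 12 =-12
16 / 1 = 16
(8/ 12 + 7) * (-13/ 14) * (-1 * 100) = 14950/ 21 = 711.90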